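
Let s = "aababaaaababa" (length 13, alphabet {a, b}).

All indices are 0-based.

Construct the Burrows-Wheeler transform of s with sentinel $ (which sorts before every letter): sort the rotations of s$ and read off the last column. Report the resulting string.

rank  rotation        last
    0  $aababaaaababa  a
    1  a$aababaaaabab  b
    2  aaaababa$aabab  b
    3  aaababa$aababa  a
    4  aababa$aababaa  a
    5  aababaaaababa$  $
    6  aba$aababaaaab  b
    7  abaaaababa$aab  b
    8  ababa$aababaaa  a
    9  ababaaaababa$a  a
   10  ba$aababaaaaba  a
   11  baaaababa$aaba  a
   12  baba$aababaaaa  a
   13  babaaaababa$aa  a

abbaa$bbaaaaaa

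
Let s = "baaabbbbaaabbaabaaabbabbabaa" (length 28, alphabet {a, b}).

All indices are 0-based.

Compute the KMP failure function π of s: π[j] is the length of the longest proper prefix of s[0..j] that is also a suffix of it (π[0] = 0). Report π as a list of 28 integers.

π[0] = 0
j=1 s[j]='a': π[1]=0 (border '')
j=2 s[j]='a': π[2]=0 (border '')
j=3 s[j]='a': π[3]=0 (border '')
j=4 s[j]='b': π[4]=1 (border 'b')
j=5 s[j]='b': k: 1→0; π[5]=1 (border 'b')
j=6 s[j]='b': k: 1→0; π[6]=1 (border 'b')
j=7 s[j]='b': k: 1→0; π[7]=1 (border 'b')
j=8 s[j]='a': π[8]=2 (border 'ba')
j=9 s[j]='a': π[9]=3 (border 'baa')
j=10 s[j]='a': π[10]=4 (border 'baaa')
j=11 s[j]='b': π[11]=5 (border 'baaab')
j=12 s[j]='b': π[12]=6 (border 'baaabb')
j=13 s[j]='a': k: 6→1; π[13]=2 (border 'ba')
j=14 s[j]='a': π[14]=3 (border 'baa')
j=15 s[j]='b': k: 3→0; π[15]=1 (border 'b')
j=16 s[j]='a': π[16]=2 (border 'ba')
j=17 s[j]='a': π[17]=3 (border 'baa')
j=18 s[j]='a': π[18]=4 (border 'baaa')
j=19 s[j]='b': π[19]=5 (border 'baaab')
j=20 s[j]='b': π[20]=6 (border 'baaabb')
j=21 s[j]='a': k: 6→1; π[21]=2 (border 'ba')
j=22 s[j]='b': k: 2→0; π[22]=1 (border 'b')
j=23 s[j]='b': k: 1→0; π[23]=1 (border 'b')
j=24 s[j]='a': π[24]=2 (border 'ba')
j=25 s[j]='b': k: 2→0; π[25]=1 (border 'b')
j=26 s[j]='a': π[26]=2 (border 'ba')
j=27 s[j]='a': π[27]=3 (border 'baa')

[0, 0, 0, 0, 1, 1, 1, 1, 2, 3, 4, 5, 6, 2, 3, 1, 2, 3, 4, 5, 6, 2, 1, 1, 2, 1, 2, 3]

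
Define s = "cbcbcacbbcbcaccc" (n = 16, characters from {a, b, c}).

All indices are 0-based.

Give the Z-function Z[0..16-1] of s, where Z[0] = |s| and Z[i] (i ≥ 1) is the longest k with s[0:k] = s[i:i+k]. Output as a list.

[16, 0, 3, 0, 1, 0, 2, 0, 0, 3, 0, 1, 0, 1, 1, 1]

Z[0]=16
i=1: i≥r, start 0; Z[1]=0
i=2: i≥r, start 0; Z[2]=3 extend→box=[2,5)
i=3: min(r-i=2, Z[1]=0)=0; Z[3]=0
i=4: min(r-i=1, Z[2]=3)=1; Z[4]=1
i=5: i≥r, start 0; Z[5]=0
i=6: i≥r, start 0; Z[6]=2 extend→box=[6,8)
i=7: min(r-i=1, Z[1]=0)=0; Z[7]=0
i=8: i≥r, start 0; Z[8]=0
i=9: i≥r, start 0; Z[9]=3 extend→box=[9,12)
i=10: min(r-i=2, Z[1]=0)=0; Z[10]=0
i=11: min(r-i=1, Z[2]=3)=1; Z[11]=1
i=12: i≥r, start 0; Z[12]=0
i=13: i≥r, start 0; Z[13]=1 extend→box=[13,14)
i=14: i≥r, start 0; Z[14]=1 extend→box=[14,15)
i=15: i≥r, start 0; Z[15]=1 extend→box=[15,16)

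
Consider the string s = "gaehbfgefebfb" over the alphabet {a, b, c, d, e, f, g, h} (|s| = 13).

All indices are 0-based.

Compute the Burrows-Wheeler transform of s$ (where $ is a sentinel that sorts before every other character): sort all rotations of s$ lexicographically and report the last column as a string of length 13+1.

bgfehfgabeb$fe

rank  rotation        last
    0  $gaehbfgefebfb  b
    1  aehbfgefebfb$g  g
    2  b$gaehbfgefebf  f
    3  bfb$gaehbfgefe  e
    4  bfgefebfb$gaeh  h
    5  ebfb$gaehbfgef  f
    6  efebfb$gaehbfg  g
    7  ehbfgefebfb$ga  a
    8  fb$gaehbfgefeb  b
    9  febfb$gaehbfge  e
   10  fgefebfb$gaehb  b
   11  gaehbfgefebfb$  $
   12  gefebfb$gaehbf  f
   13  hbfgefebfb$gae  e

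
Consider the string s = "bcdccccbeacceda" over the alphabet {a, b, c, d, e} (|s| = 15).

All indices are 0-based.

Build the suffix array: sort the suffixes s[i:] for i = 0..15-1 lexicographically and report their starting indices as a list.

[14, 9, 0, 7, 6, 5, 4, 3, 10, 1, 11, 13, 2, 8, 12]

rank | idx | suffix
   0 |  14 | a
   1 |   9 | acceda
   2 |   0 | bcdccccbeacceda
   3 |   7 | beacceda
   4 |   6 | cbeacceda
   5 |   5 | ccbeacceda
   6 |   4 | cccbeacceda
   7 |   3 | ccccbeacceda
   8 |  10 | cceda
   9 |   1 | cdccccbeacceda
  10 |  11 | ceda
  11 |  13 | da
  12 |   2 | dccccbeacceda
  13 |   8 | eacceda
  14 |  12 | eda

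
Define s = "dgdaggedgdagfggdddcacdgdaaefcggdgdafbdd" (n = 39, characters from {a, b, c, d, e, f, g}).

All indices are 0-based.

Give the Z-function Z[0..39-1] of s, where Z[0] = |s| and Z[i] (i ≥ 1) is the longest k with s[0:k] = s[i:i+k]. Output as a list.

[39, 0, 1, 0, 0, 0, 0, 5, 0, 1, 0, 0, 0, 0, 0, 1, 1, 1, 0, 0, 0, 4, 0, 1, 0, 0, 0, 0, 0, 0, 0, 4, 0, 1, 0, 0, 0, 1, 1]

Z[0]=39
i=1: fresh scan; Z[1]=0
i=2: fresh scan; Z[2]=1 grow→box=[2,3)
i=3: fresh scan; Z[3]=0
i=4: fresh scan; Z[4]=0
i=5: fresh scan; Z[5]=0
i=6: fresh scan; Z[6]=0
i=7: fresh scan; Z[7]=5 grow→box=[7,12)
i=8: min(r-i=4, Z[1]=0)=0; Z[8]=0
i=9: min(r-i=3, Z[2]=1)=1; Z[9]=1
i=10: min(r-i=2, Z[3]=0)=0; Z[10]=0
i=11: min(r-i=1, Z[4]=0)=0; Z[11]=0
i=12: fresh scan; Z[12]=0
i=13: fresh scan; Z[13]=0
i=14: fresh scan; Z[14]=0
i=15: fresh scan; Z[15]=1 grow→box=[15,16)
i=16: fresh scan; Z[16]=1 grow→box=[16,17)
i=17: fresh scan; Z[17]=1 grow→box=[17,18)
i=18: fresh scan; Z[18]=0
i=19: fresh scan; Z[19]=0
i=20: fresh scan; Z[20]=0
i=21: fresh scan; Z[21]=4 grow→box=[21,25)
i=22: min(r-i=3, Z[1]=0)=0; Z[22]=0
i=23: min(r-i=2, Z[2]=1)=1; Z[23]=1
i=24: min(r-i=1, Z[3]=0)=0; Z[24]=0
i=25: fresh scan; Z[25]=0
i=26: fresh scan; Z[26]=0
i=27: fresh scan; Z[27]=0
i=28: fresh scan; Z[28]=0
i=29: fresh scan; Z[29]=0
i=30: fresh scan; Z[30]=0
i=31: fresh scan; Z[31]=4 grow→box=[31,35)
i=32: min(r-i=3, Z[1]=0)=0; Z[32]=0
i=33: min(r-i=2, Z[2]=1)=1; Z[33]=1
i=34: min(r-i=1, Z[3]=0)=0; Z[34]=0
i=35: fresh scan; Z[35]=0
i=36: fresh scan; Z[36]=0
i=37: fresh scan; Z[37]=1 grow→box=[37,38)
i=38: fresh scan; Z[38]=1 grow→box=[38,39)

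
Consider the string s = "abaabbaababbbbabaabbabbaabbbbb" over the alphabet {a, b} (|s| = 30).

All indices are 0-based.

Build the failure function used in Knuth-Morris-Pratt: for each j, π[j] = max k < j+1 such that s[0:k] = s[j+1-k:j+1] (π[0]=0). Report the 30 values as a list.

[0, 0, 1, 1, 2, 0, 1, 1, 2, 3, 2, 0, 0, 0, 1, 2, 3, 4, 5, 6, 7, 2, 0, 1, 1, 2, 0, 0, 0, 0]

π[0] = 0
j=1 s[j]='b': π[1]=0 (border '')
j=2 s[j]='a': π[2]=1 (border 'a')
j=3 s[j]='a': k: 1→0; π[3]=1 (border 'a')
j=4 s[j]='b': π[4]=2 (border 'ab')
j=5 s[j]='b': k: 2→0; π[5]=0 (border '')
j=6 s[j]='a': π[6]=1 (border 'a')
j=7 s[j]='a': k: 1→0; π[7]=1 (border 'a')
j=8 s[j]='b': π[8]=2 (border 'ab')
j=9 s[j]='a': π[9]=3 (border 'aba')
j=10 s[j]='b': k: 3→1; π[10]=2 (border 'ab')
j=11 s[j]='b': k: 2→0; π[11]=0 (border '')
j=12 s[j]='b': π[12]=0 (border '')
j=13 s[j]='b': π[13]=0 (border '')
j=14 s[j]='a': π[14]=1 (border 'a')
j=15 s[j]='b': π[15]=2 (border 'ab')
j=16 s[j]='a': π[16]=3 (border 'aba')
j=17 s[j]='a': π[17]=4 (border 'abaa')
j=18 s[j]='b': π[18]=5 (border 'abaab')
j=19 s[j]='b': π[19]=6 (border 'abaabb')
j=20 s[j]='a': π[20]=7 (border 'abaabba')
j=21 s[j]='b': k: 7→1; π[21]=2 (border 'ab')
j=22 s[j]='b': k: 2→0; π[22]=0 (border '')
j=23 s[j]='a': π[23]=1 (border 'a')
j=24 s[j]='a': k: 1→0; π[24]=1 (border 'a')
j=25 s[j]='b': π[25]=2 (border 'ab')
j=26 s[j]='b': k: 2→0; π[26]=0 (border '')
j=27 s[j]='b': π[27]=0 (border '')
j=28 s[j]='b': π[28]=0 (border '')
j=29 s[j]='b': π[29]=0 (border '')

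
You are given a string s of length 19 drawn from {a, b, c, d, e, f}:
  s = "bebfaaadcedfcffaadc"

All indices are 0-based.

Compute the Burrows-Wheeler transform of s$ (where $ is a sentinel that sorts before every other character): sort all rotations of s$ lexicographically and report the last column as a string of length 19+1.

rank  rotation              last
    0  $bebfaaadcedfcffaadc  c
    1  aaadcedfcffaadc$bebf  f
    2  aadc$bebfaaadcedfcff  f
    3  aadcedfcffaadc$bebfa  a
    4  adc$bebfaaadcedfcffa  a
    5  adcedfcffaadc$bebfaa  a
    6  bebfaaadcedfcffaadc$  $
    7  bfaaadcedfcffaadc$be  e
    8  c$bebfaaadcedfcffaad  d
    9  cedfcffaadc$bebfaaad  d
   10  cffaadc$bebfaaadcedf  f
   11  dc$bebfaaadcedfcffaa  a
   12  dcedfcffaadc$bebfaaa  a
   13  dfcffaadc$bebfaaadce  e
   14  ebfaaadcedfcffaadc$b  b
   15  edfcffaadc$bebfaaadc  c
   16  faaadcedfcffaadc$beb  b
   17  faadc$bebfaaadcedfcf  f
   18  fcffaadc$bebfaaadced  d
   19  ffaadc$bebfaaadcedfc  c

cffaaa$eddfaaebcbfdc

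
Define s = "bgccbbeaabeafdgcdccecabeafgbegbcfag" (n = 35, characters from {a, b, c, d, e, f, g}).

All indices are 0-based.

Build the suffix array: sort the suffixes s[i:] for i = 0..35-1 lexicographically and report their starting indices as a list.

[7, 8, 21, 11, 24, 33, 4, 30, 5, 9, 22, 27, 0, 20, 3, 2, 17, 15, 18, 31, 16, 13, 6, 10, 23, 19, 28, 32, 12, 25, 34, 29, 26, 1, 14]

rank→(start, suffix):
  0 → (7, 'aabeafdgcdccecabeafgbegbcfag')
  1 → (8, 'abeafdgcdccecabeafgbegbcfag')
  2 → (21, 'abeafgbegbcfag')
  3 → (11, 'afdgcdccecabeafgbegbcfag')
  4 → (24, 'afgbegbcfag')
  5 → (33, 'ag')
  6 → (4, 'bbeaabeafdgcdccecabeafgbegbcfag')
  7 → (30, 'bcfag')
  8 → (5, 'beaabeafdgcdccecabeafgbegbcfag')
  9 → (9, 'beafdgcdccecabeafgbegbcfag')
  10 → (22, 'beafgbegbcfag')
  11 → (27, 'begbcfag')
  12 → (0, 'bgccbbeaabeafdgcdccecabeafgbegbcfag')
  13 → (20, 'cabeafgbegbcfag')
  14 → (3, 'cbbeaabeafdgcdccecabeafgbegbcfag')
  15 → (2, 'ccbbeaabeafdgcdccecabeafgbegbcfag')
  16 → (17, 'ccecabeafgbegbcfag')
  17 → (15, 'cdccecabeafgbegbcfag')
  18 → (18, 'cecabeafgbegbcfag')
  19 → (31, 'cfag')
  20 → (16, 'dccecabeafgbegbcfag')
  21 → (13, 'dgcdccecabeafgbegbcfag')
  22 → (6, 'eaabeafdgcdccecabeafgbegbcfag')
  23 → (10, 'eafdgcdccecabeafgbegbcfag')
  24 → (23, 'eafgbegbcfag')
  25 → (19, 'ecabeafgbegbcfag')
  26 → (28, 'egbcfag')
  27 → (32, 'fag')
  28 → (12, 'fdgcdccecabeafgbegbcfag')
  29 → (25, 'fgbegbcfag')
  30 → (34, 'g')
  31 → (29, 'gbcfag')
  32 → (26, 'gbegbcfag')
  33 → (1, 'gccbbeaabeafdgcdccecabeafgbegbcfag')
  34 → (14, 'gcdccecabeafgbegbcfag')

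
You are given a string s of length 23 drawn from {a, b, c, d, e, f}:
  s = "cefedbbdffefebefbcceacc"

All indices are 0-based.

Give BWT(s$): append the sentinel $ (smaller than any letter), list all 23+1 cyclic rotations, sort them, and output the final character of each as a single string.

rank  rotation                  last
    0  $cefedbbdffefebefbcceacc  c
    1  acc$cefedbbdffefebefbcce  e
    2  bbdffefebefbcceacc$cefed  d
    3  bcceacc$cefedbbdffefebef  f
    4  bdffefebefbcceacc$cefedb  b
    5  befbcceacc$cefedbbdffefe  e
    6  c$cefedbbdffefebefbcceac  c
    7  cc$cefedbbdffefebefbccea  a
    8  cceacc$cefedbbdffefebefb  b
    9  ceacc$cefedbbdffefebefbc  c
   10  cefedbbdffefebefbcceacc$  $
   11  dbbdffefebefbcceacc$cefe  e
   12  dffefebefbcceacc$cefedbb  b
   13  eacc$cefedbbdffefebefbcc  c
   14  ebefbcceacc$cefedbbdffef  f
   15  edbbdffefebefbcceacc$cef  f
   16  efbcceacc$cefedbbdffefeb  b
   17  efebefbcceacc$cefedbbdff  f
   18  efedbbdffefebefbcceacc$c  c
   19  fbcceacc$cefedbbdffefebe  e
   20  febefbcceacc$cefedbbdffe  e
   21  fedbbdffefebefbcceacc$ce  e
   22  fefebefbcceacc$cefedbbdf  f
   23  ffefebefbcceacc$cefedbbd  d

cedfbecabc$ebcffbfceeefd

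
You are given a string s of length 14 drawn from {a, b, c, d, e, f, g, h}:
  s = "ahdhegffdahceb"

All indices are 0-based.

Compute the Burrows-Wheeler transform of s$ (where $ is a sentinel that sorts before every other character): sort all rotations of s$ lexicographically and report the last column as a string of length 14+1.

bd$ehfhchfgeaad

rank  rotation         last
    0  $ahdhegffdahceb  b
    1  ahceb$ahdhegffd  d
    2  ahdhegffdahceb$  $
    3  b$ahdhegffdahce  e
    4  ceb$ahdhegffdah  h
    5  dahceb$ahdhegff  f
    6  dhegffdahceb$ah  h
    7  eb$ahdhegffdahc  c
    8  egffdahceb$ahdh  h
    9  fdahceb$ahdhegf  f
   10  ffdahceb$ahdheg  g
   11  gffdahceb$ahdhe  e
   12  hceb$ahdhegffda  a
   13  hdhegffdahceb$a  a
   14  hegffdahceb$ahd  d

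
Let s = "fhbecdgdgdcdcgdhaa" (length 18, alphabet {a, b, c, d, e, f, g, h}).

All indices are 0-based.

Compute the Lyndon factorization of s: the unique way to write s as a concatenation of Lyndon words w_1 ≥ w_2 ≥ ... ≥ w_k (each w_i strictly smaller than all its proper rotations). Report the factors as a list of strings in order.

["fh", "becdgdgdcdcgdh", "a", "a"]

emit factor 1: 'fh' (i=0, period=2)
emit factor 2: 'becdgdgdcdcgdh' (i=2, period=14)
emit factor 3: 'a' (i=16, period=1)
emit factor 4: 'a' (i=17, period=1)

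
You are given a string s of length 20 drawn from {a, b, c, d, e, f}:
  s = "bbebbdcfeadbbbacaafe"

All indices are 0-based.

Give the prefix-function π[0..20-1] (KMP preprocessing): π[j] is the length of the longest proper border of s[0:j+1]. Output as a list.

[0, 1, 0, 1, 2, 0, 0, 0, 0, 0, 0, 1, 2, 2, 0, 0, 0, 0, 0, 0]

π[0] = 0
j=1 s[j]='b': π[1]=1 (border 'b')
j=2 s[j]='e': k: 1→0; π[2]=0 (border '')
j=3 s[j]='b': π[3]=1 (border 'b')
j=4 s[j]='b': π[4]=2 (border 'bb')
j=5 s[j]='d': k: 2→1→0; π[5]=0 (border '')
j=6 s[j]='c': π[6]=0 (border '')
j=7 s[j]='f': π[7]=0 (border '')
j=8 s[j]='e': π[8]=0 (border '')
j=9 s[j]='a': π[9]=0 (border '')
j=10 s[j]='d': π[10]=0 (border '')
j=11 s[j]='b': π[11]=1 (border 'b')
j=12 s[j]='b': π[12]=2 (border 'bb')
j=13 s[j]='b': k: 2→1; π[13]=2 (border 'bb')
j=14 s[j]='a': k: 2→1→0; π[14]=0 (border '')
j=15 s[j]='c': π[15]=0 (border '')
j=16 s[j]='a': π[16]=0 (border '')
j=17 s[j]='a': π[17]=0 (border '')
j=18 s[j]='f': π[18]=0 (border '')
j=19 s[j]='e': π[19]=0 (border '')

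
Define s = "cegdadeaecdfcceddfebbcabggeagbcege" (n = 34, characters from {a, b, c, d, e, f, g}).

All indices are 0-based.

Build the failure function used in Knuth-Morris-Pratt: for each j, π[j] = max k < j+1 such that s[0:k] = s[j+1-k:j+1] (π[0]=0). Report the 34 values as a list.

[0, 0, 0, 0, 0, 0, 0, 0, 0, 1, 0, 0, 1, 1, 2, 0, 0, 0, 0, 0, 0, 1, 0, 0, 0, 0, 0, 0, 0, 0, 1, 2, 3, 0]

π[0] = 0
j=1 s[j]='e': π[1]=0 (border '')
j=2 s[j]='g': π[2]=0 (border '')
j=3 s[j]='d': π[3]=0 (border '')
j=4 s[j]='a': π[4]=0 (border '')
j=5 s[j]='d': π[5]=0 (border '')
j=6 s[j]='e': π[6]=0 (border '')
j=7 s[j]='a': π[7]=0 (border '')
j=8 s[j]='e': π[8]=0 (border '')
j=9 s[j]='c': π[9]=1 (border 'c')
j=10 s[j]='d': k: 1→0; π[10]=0 (border '')
j=11 s[j]='f': π[11]=0 (border '')
j=12 s[j]='c': π[12]=1 (border 'c')
j=13 s[j]='c': k: 1→0; π[13]=1 (border 'c')
j=14 s[j]='e': π[14]=2 (border 'ce')
j=15 s[j]='d': k: 2→0; π[15]=0 (border '')
j=16 s[j]='d': π[16]=0 (border '')
j=17 s[j]='f': π[17]=0 (border '')
j=18 s[j]='e': π[18]=0 (border '')
j=19 s[j]='b': π[19]=0 (border '')
j=20 s[j]='b': π[20]=0 (border '')
j=21 s[j]='c': π[21]=1 (border 'c')
j=22 s[j]='a': k: 1→0; π[22]=0 (border '')
j=23 s[j]='b': π[23]=0 (border '')
j=24 s[j]='g': π[24]=0 (border '')
j=25 s[j]='g': π[25]=0 (border '')
j=26 s[j]='e': π[26]=0 (border '')
j=27 s[j]='a': π[27]=0 (border '')
j=28 s[j]='g': π[28]=0 (border '')
j=29 s[j]='b': π[29]=0 (border '')
j=30 s[j]='c': π[30]=1 (border 'c')
j=31 s[j]='e': π[31]=2 (border 'ce')
j=32 s[j]='g': π[32]=3 (border 'ceg')
j=33 s[j]='e': k: 3→0; π[33]=0 (border '')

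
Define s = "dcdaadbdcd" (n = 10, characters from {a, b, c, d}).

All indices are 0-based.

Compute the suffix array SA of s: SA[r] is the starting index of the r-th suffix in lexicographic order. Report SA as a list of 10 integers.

rank→(start, suffix):
  0 → (3, 'aadbdcd')
  1 → (4, 'adbdcd')
  2 → (6, 'bdcd')
  3 → (8, 'cd')
  4 → (1, 'cdaadbdcd')
  5 → (9, 'd')
  6 → (2, 'daadbdcd')
  7 → (5, 'dbdcd')
  8 → (7, 'dcd')
  9 → (0, 'dcdaadbdcd')

[3, 4, 6, 8, 1, 9, 2, 5, 7, 0]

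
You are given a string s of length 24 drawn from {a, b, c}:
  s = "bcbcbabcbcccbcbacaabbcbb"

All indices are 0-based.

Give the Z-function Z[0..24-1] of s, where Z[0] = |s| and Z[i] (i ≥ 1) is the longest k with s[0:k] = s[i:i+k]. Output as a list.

[24, 0, 3, 0, 1, 0, 4, 0, 2, 0, 0, 0, 3, 0, 1, 0, 0, 0, 0, 1, 3, 0, 1, 1]

Z[0]=24
i=1: i≥r, start 0; Z[1]=0
i=2: i≥r, start 0; Z[2]=3 extend→box=[2,5)
i=3: min(r-i=2, Z[1]=0)=0; Z[3]=0
i=4: min(r-i=1, Z[2]=3)=1; Z[4]=1
i=5: i≥r, start 0; Z[5]=0
i=6: i≥r, start 0; Z[6]=4 extend→box=[6,10)
i=7: min(r-i=3, Z[1]=0)=0; Z[7]=0
i=8: min(r-i=2, Z[2]=3)=2; Z[8]=2
i=9: min(r-i=1, Z[3]=0)=0; Z[9]=0
i=10: i≥r, start 0; Z[10]=0
i=11: i≥r, start 0; Z[11]=0
i=12: i≥r, start 0; Z[12]=3 extend→box=[12,15)
i=13: min(r-i=2, Z[1]=0)=0; Z[13]=0
i=14: min(r-i=1, Z[2]=3)=1; Z[14]=1
i=15: i≥r, start 0; Z[15]=0
i=16: i≥r, start 0; Z[16]=0
i=17: i≥r, start 0; Z[17]=0
i=18: i≥r, start 0; Z[18]=0
i=19: i≥r, start 0; Z[19]=1 extend→box=[19,20)
i=20: i≥r, start 0; Z[20]=3 extend→box=[20,23)
i=21: min(r-i=2, Z[1]=0)=0; Z[21]=0
i=22: min(r-i=1, Z[2]=3)=1; Z[22]=1
i=23: i≥r, start 0; Z[23]=1 extend→box=[23,24)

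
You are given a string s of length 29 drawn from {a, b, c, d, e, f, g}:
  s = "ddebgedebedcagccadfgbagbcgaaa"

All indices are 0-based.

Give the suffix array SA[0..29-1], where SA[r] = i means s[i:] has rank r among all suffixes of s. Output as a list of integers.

[28, 27, 26, 16, 21, 12, 20, 23, 8, 3, 15, 11, 14, 24, 10, 0, 6, 1, 17, 7, 2, 9, 5, 18, 25, 19, 22, 13, 4]

sorted suffixes:
  #0 SA[0]=28  'a'
  #1 SA[1]=27  'aa'
  #2 SA[2]=26  'aaa'
  #3 SA[3]=16  'adfgbagbcgaaa'
  #4 SA[4]=21  'agbcgaaa'
  #5 SA[5]=12  'agccadfgbagbcgaaa'
  #6 SA[6]=20  'bagbcgaaa'
  #7 SA[7]=23  'bcgaaa'
  #8 SA[8]=8  'bedcagccadfgbagbcgaaa'
  #9 SA[9]=3  'bgedebedcagccadfgbagbcgaaa'
  #10 SA[10]=15  'cadfgbagbcgaaa'
  #11 SA[11]=11  'cagccadfgbagbcgaaa'
  #12 SA[12]=14  'ccadfgbagbcgaaa'
  #13 SA[13]=24  'cgaaa'
  #14 SA[14]=10  'dcagccadfgbagbcgaaa'
  #15 SA[15]=0  'ddebgedebedcagccadfgbagbcgaaa'
  #16 SA[16]=6  'debedcagccadfgbagbcgaaa'
  #17 SA[17]=1  'debgedebedcagccadfgbagbcgaaa'
  #18 SA[18]=17  'dfgbagbcgaaa'
  #19 SA[19]=7  'ebedcagccadfgbagbcgaaa'
  #20 SA[20]=2  'ebgedebedcagccadfgbagbcgaaa'
  #21 SA[21]=9  'edcagccadfgbagbcgaaa'
  #22 SA[22]=5  'edebedcagccadfgbagbcgaaa'
  #23 SA[23]=18  'fgbagbcgaaa'
  #24 SA[24]=25  'gaaa'
  #25 SA[25]=19  'gbagbcgaaa'
  #26 SA[26]=22  'gbcgaaa'
  #27 SA[27]=13  'gccadfgbagbcgaaa'
  #28 SA[28]=4  'gedebedcagccadfgbagbcgaaa'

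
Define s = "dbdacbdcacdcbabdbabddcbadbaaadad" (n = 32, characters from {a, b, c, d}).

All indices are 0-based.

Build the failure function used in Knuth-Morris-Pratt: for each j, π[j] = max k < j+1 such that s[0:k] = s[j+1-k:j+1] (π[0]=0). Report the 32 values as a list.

[0, 0, 1, 0, 0, 0, 1, 0, 0, 0, 1, 0, 0, 0, 0, 1, 2, 0, 0, 1, 1, 0, 0, 0, 1, 2, 0, 0, 0, 1, 0, 1]

π[0] = 0
j=1 s[j]='b': π[1]=0 (border '')
j=2 s[j]='d': π[2]=1 (border 'd')
j=3 s[j]='a': k: 1→0; π[3]=0 (border '')
j=4 s[j]='c': π[4]=0 (border '')
j=5 s[j]='b': π[5]=0 (border '')
j=6 s[j]='d': π[6]=1 (border 'd')
j=7 s[j]='c': k: 1→0; π[7]=0 (border '')
j=8 s[j]='a': π[8]=0 (border '')
j=9 s[j]='c': π[9]=0 (border '')
j=10 s[j]='d': π[10]=1 (border 'd')
j=11 s[j]='c': k: 1→0; π[11]=0 (border '')
j=12 s[j]='b': π[12]=0 (border '')
j=13 s[j]='a': π[13]=0 (border '')
j=14 s[j]='b': π[14]=0 (border '')
j=15 s[j]='d': π[15]=1 (border 'd')
j=16 s[j]='b': π[16]=2 (border 'db')
j=17 s[j]='a': k: 2→0; π[17]=0 (border '')
j=18 s[j]='b': π[18]=0 (border '')
j=19 s[j]='d': π[19]=1 (border 'd')
j=20 s[j]='d': k: 1→0; π[20]=1 (border 'd')
j=21 s[j]='c': k: 1→0; π[21]=0 (border '')
j=22 s[j]='b': π[22]=0 (border '')
j=23 s[j]='a': π[23]=0 (border '')
j=24 s[j]='d': π[24]=1 (border 'd')
j=25 s[j]='b': π[25]=2 (border 'db')
j=26 s[j]='a': k: 2→0; π[26]=0 (border '')
j=27 s[j]='a': π[27]=0 (border '')
j=28 s[j]='a': π[28]=0 (border '')
j=29 s[j]='d': π[29]=1 (border 'd')
j=30 s[j]='a': k: 1→0; π[30]=0 (border '')
j=31 s[j]='d': π[31]=1 (border 'd')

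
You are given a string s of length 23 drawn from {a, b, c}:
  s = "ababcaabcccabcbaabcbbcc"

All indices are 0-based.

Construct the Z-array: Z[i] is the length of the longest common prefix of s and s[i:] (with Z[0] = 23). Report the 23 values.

[23, 0, 2, 0, 0, 1, 2, 0, 0, 0, 0, 2, 0, 0, 0, 1, 2, 0, 0, 0, 0, 0, 0]

Z[0]=23
i=1: outside box; Z[1]=0
i=2: outside box; Z[2]=2 grow→box=[2,4)
i=3: min(r-i=1, Z[1]=0)=0; Z[3]=0
i=4: outside box; Z[4]=0
i=5: outside box; Z[5]=1 grow→box=[5,6)
i=6: outside box; Z[6]=2 grow→box=[6,8)
i=7: min(r-i=1, Z[1]=0)=0; Z[7]=0
i=8: outside box; Z[8]=0
i=9: outside box; Z[9]=0
i=10: outside box; Z[10]=0
i=11: outside box; Z[11]=2 grow→box=[11,13)
i=12: min(r-i=1, Z[1]=0)=0; Z[12]=0
i=13: outside box; Z[13]=0
i=14: outside box; Z[14]=0
i=15: outside box; Z[15]=1 grow→box=[15,16)
i=16: outside box; Z[16]=2 grow→box=[16,18)
i=17: min(r-i=1, Z[1]=0)=0; Z[17]=0
i=18: outside box; Z[18]=0
i=19: outside box; Z[19]=0
i=20: outside box; Z[20]=0
i=21: outside box; Z[21]=0
i=22: outside box; Z[22]=0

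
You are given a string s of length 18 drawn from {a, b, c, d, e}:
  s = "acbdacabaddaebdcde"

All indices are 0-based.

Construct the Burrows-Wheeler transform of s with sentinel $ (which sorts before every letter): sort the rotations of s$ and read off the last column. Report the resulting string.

ecd$bdaceaadbdbacda

rank  rotation             last
    0  $acbdacabaddaebdcde  e
    1  abaddaebdcde$acbdac  c
    2  acabaddaebdcde$acbd  d
    3  acbdacabaddaebdcde$  $
    4  addaebdcde$acbdacab  b
    5  aebdcde$acbdacabadd  d
    6  baddaebdcde$acbdaca  a
    7  bdacabaddaebdcde$ac  c
    8  bdcde$acbdacabaddae  e
    9  cabaddaebdcde$acbda  a
   10  cbdacabaddaebdcde$a  a
   11  cde$acbdacabaddaebd  d
   12  dacabaddaebdcde$acb  b
   13  daebdcde$acbdacabad  d
   14  dcde$acbdacabaddaeb  b
   15  ddaebdcde$acbdacaba  a
   16  de$acbdacabaddaebdc  c
   17  e$acbdacabaddaebdcd  d
   18  ebdcde$acbdacabadda  a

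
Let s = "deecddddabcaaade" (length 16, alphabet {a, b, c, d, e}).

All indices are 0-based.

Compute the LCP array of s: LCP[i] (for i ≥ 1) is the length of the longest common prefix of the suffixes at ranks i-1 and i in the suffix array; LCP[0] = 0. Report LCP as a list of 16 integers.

rank | idx | suffix
   0 |  11 | aaade
   1 |  12 | aade
   2 |   8 | abcaaade
   3 |  13 | ade
   4 |   9 | bcaaade
   5 |  10 | caaade
   6 |   3 | cddddabcaaade
   7 |   7 | dabcaaade
   8 |   6 | ddabcaaade
   9 |   5 | dddabcaaade
  10 |   4 | ddddabcaaade
  11 |  14 | de
  12 |   0 | deecddddabcaaade
  13 |  15 | e
  14 |   2 | ecddddabcaaade
  15 |   1 | eecddddabcaaade

SA = [11, 12, 8, 13, 9, 10, 3, 7, 6, 5, 4, 14, 0, 15, 2, 1]
i: (SA[i-1],SA[i]) lcp shared
  1: (11,12) 2 'aa'
  2: (12,8) 1 'a'
  3: (8,13) 1 'a'
  4: (13,9) 0 ''
  5: (9,10) 0 ''
  6: (10,3) 1 'c'
  7: (3,7) 0 ''
  8: (7,6) 1 'd'
  9: (6,5) 2 'dd'
  10: (5,4) 3 'ddd'
  11: (4,14) 1 'd'
  12: (14,0) 2 'de'
  13: (0,15) 0 ''
  14: (15,2) 1 'e'
  15: (2,1) 1 'e'

[0, 2, 1, 1, 0, 0, 1, 0, 1, 2, 3, 1, 2, 0, 1, 1]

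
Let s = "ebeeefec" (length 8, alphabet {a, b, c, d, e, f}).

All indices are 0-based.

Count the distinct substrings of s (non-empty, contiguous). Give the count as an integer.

rank→(start, suffix):
  0 → (1, 'beeefec')
  1 → (7, 'c')
  2 → (0, 'ebeeefec')
  3 → (6, 'ec')
  4 → (2, 'eeefec')
  5 → (3, 'eefec')
  6 → (4, 'efec')
  7 → (5, 'fec')

SA = [1, 7, 0, 6, 2, 3, 4, 5]
[i] adj suffixes → lcp
  [1] 1/7 → 0 ('')
  [2] 7/0 → 0 ('')
  [3] 0/6 → 1 ('e')
  [4] 6/2 → 1 ('e')
  [5] 2/3 → 2 ('ee')
  [6] 3/4 → 1 ('e')
  [7] 4/5 → 0 ('')

n(n+1)/2 = 8·9/2 = 36
Σ LCP = 0 + 0 + 0 + 1 + 1 + 2 + 1 + 0 = 5
distinct = 36 − 5 = 31

31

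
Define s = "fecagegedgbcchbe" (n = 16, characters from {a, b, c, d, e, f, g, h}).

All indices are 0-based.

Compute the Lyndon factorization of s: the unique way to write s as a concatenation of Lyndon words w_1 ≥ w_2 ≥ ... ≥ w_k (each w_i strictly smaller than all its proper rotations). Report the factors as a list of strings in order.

emit factor 1: 'f' (i=0, period=1)
emit factor 2: 'e' (i=1, period=1)
emit factor 3: 'c' (i=2, period=1)
emit factor 4: 'agegedgbcchbe' (i=3, period=13)

["f", "e", "c", "agegedgbcchbe"]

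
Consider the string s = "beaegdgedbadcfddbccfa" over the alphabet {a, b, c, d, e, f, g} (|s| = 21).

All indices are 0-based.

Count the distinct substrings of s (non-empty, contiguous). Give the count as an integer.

rank→(start, suffix):
  0 → (20, 'a')
  1 → (10, 'adcfddbccfa')
  2 → (2, 'aegdgedbadcfddbccfa')
  3 → (9, 'badcfddbccfa')
  4 → (16, 'bccfa')
  5 → (0, 'beaegdgedbadcfddbccfa')
  6 → (17, 'ccfa')
  7 → (18, 'cfa')
  8 → (12, 'cfddbccfa')
  9 → (8, 'dbadcfddbccfa')
  10 → (15, 'dbccfa')
  11 → (11, 'dcfddbccfa')
  12 → (14, 'ddbccfa')
  13 → (5, 'dgedbadcfddbccfa')
  14 → (1, 'eaegdgedbadcfddbccfa')
  15 → (7, 'edbadcfddbccfa')
  16 → (3, 'egdgedbadcfddbccfa')
  17 → (19, 'fa')
  18 → (13, 'fddbccfa')
  19 → (4, 'gdgedbadcfddbccfa')
  20 → (6, 'gedbadcfddbccfa')

SA = [20, 10, 2, 9, 16, 0, 17, 18, 12, 8, 15, 11, 14, 5, 1, 7, 3, 19, 13, 4, 6]
i: (SA[i-1],SA[i]) lcp shared
  1: (20,10) 1 'a'
  2: (10,2) 1 'a'
  3: (2,9) 0 ''
  4: (9,16) 1 'b'
  5: (16,0) 1 'b'
  6: (0,17) 0 ''
  7: (17,18) 1 'c'
  8: (18,12) 2 'cf'
  9: (12,8) 0 ''
  10: (8,15) 2 'db'
  11: (15,11) 1 'd'
  12: (11,14) 1 'd'
  13: (14,5) 1 'd'
  14: (5,1) 0 ''
  15: (1,7) 1 'e'
  16: (7,3) 1 'e'
  17: (3,19) 0 ''
  18: (19,13) 1 'f'
  19: (13,4) 0 ''
  20: (4,6) 1 'g'

n(n+1)/2 = 21·22/2 = 231
Σ LCP = 0 + 1 + 1 + 0 + 1 + 1 + 0 + 1 + 2 + 0 + 2 + 1 + 1 + 1 + 0 + 1 + 1 + 0 + 1 + 0 + 1 = 16
distinct = 231 − 16 = 215

215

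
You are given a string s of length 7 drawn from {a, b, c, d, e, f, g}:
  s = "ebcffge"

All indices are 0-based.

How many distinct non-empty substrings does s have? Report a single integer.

26

rank | idx | suffix
   0 |   1 | bcffge
   1 |   2 | cffge
   2 |   6 | e
   3 |   0 | ebcffge
   4 |   3 | ffge
   5 |   4 | fge
   6 |   5 | ge

SA = [1, 2, 6, 0, 3, 4, 5]
rank  pair      lcp
   1  s[1:],s[2:]  0  ''
   2  s[2:],s[6:]  0  ''
   3  s[6:],s[0:]  1  'e'
   4  s[0:],s[3:]  0  ''
   5  s[3:],s[4:]  1  'f'
   6  s[4:],s[5:]  0  ''

n(n+1)/2 = 7·8/2 = 28
Σ LCP = 0 + 0 + 0 + 1 + 0 + 1 + 0 = 2
distinct = 28 − 2 = 26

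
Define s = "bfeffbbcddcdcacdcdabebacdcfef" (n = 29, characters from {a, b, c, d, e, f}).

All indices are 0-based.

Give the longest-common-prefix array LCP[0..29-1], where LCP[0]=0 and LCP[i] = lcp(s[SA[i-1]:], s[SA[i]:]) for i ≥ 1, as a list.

sorted suffixes:
  #0 SA[0]=18  'abebacdcfef'
  #1 SA[1]=13  'acdcdabebacdcfef'
  #2 SA[2]=22  'acdcfef'
  #3 SA[3]=21  'bacdcfef'
  #4 SA[4]=5  'bbcddcdcacdcdabebacdcfef'
  #5 SA[5]=6  'bcddcdcacdcdabebacdcfef'
  #6 SA[6]=19  'bebacdcfef'
  #7 SA[7]=0  'bfeffbbcddcdcacdcdabebacdcfef'
  #8 SA[8]=12  'cacdcdabebacdcfef'
  #9 SA[9]=16  'cdabebacdcfef'
  #10 SA[10]=10  'cdcacdcdabebacdcfef'
  #11 SA[11]=14  'cdcdabebacdcfef'
  #12 SA[12]=23  'cdcfef'
  #13 SA[13]=7  'cddcdcacdcdabebacdcfef'
  #14 SA[14]=25  'cfef'
  #15 SA[15]=17  'dabebacdcfef'
  #16 SA[16]=11  'dcacdcdabebacdcfef'
  #17 SA[17]=15  'dcdabebacdcfef'
  #18 SA[18]=9  'dcdcacdcdabebacdcfef'
  #19 SA[19]=24  'dcfef'
  #20 SA[20]=8  'ddcdcacdcdabebacdcfef'
  #21 SA[21]=20  'ebacdcfef'
  #22 SA[22]=27  'ef'
  #23 SA[23]=2  'effbbcddcdcacdcdabebacdcfef'
  #24 SA[24]=28  'f'
  #25 SA[25]=4  'fbbcddcdcacdcdabebacdcfef'
  #26 SA[26]=26  'fef'
  #27 SA[27]=1  'feffbbcddcdcacdcdabebacdcfef'
  #28 SA[28]=3  'ffbbcddcdcacdcdabebacdcfef'

SA = [18, 13, 22, 21, 5, 6, 19, 0, 12, 16, 10, 14, 23, 7, 25, 17, 11, 15, 9, 24, 8, 20, 27, 2, 28, 4, 26, 1, 3]
[i] adj suffixes → lcp
  [1] 18/13 → 1 ('a')
  [2] 13/22 → 4 ('acdc')
  [3] 22/21 → 0 ('')
  [4] 21/5 → 1 ('b')
  [5] 5/6 → 1 ('b')
  [6] 6/19 → 1 ('b')
  [7] 19/0 → 1 ('b')
  [8] 0/12 → 0 ('')
  [9] 12/16 → 1 ('c')
  [10] 16/10 → 2 ('cd')
  [11] 10/14 → 3 ('cdc')
  [12] 14/23 → 3 ('cdc')
  [13] 23/7 → 2 ('cd')
  [14] 7/25 → 1 ('c')
  [15] 25/17 → 0 ('')
  [16] 17/11 → 1 ('d')
  [17] 11/15 → 2 ('dc')
  [18] 15/9 → 3 ('dcd')
  [19] 9/24 → 2 ('dc')
  [20] 24/8 → 1 ('d')
  [21] 8/20 → 0 ('')
  [22] 20/27 → 1 ('e')
  [23] 27/2 → 2 ('ef')
  [24] 2/28 → 0 ('')
  [25] 28/4 → 1 ('f')
  [26] 4/26 → 1 ('f')
  [27] 26/1 → 3 ('fef')
  [28] 1/3 → 1 ('f')

[0, 1, 4, 0, 1, 1, 1, 1, 0, 1, 2, 3, 3, 2, 1, 0, 1, 2, 3, 2, 1, 0, 1, 2, 0, 1, 1, 3, 1]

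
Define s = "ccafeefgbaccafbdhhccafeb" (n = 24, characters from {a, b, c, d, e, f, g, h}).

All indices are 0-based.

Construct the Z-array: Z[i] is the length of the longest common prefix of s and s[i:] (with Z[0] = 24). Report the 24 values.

Z[0]=24
i=1: i≥r, start 0; Z[1]=1 scan→box=[1,2)
i=2: i≥r, start 0; Z[2]=0
i=3: i≥r, start 0; Z[3]=0
i=4: i≥r, start 0; Z[4]=0
i=5: i≥r, start 0; Z[5]=0
i=6: i≥r, start 0; Z[6]=0
i=7: i≥r, start 0; Z[7]=0
i=8: i≥r, start 0; Z[8]=0
i=9: i≥r, start 0; Z[9]=0
i=10: i≥r, start 0; Z[10]=4 scan→box=[10,14)
i=11: min(r-i=3, Z[1]=1)=1; Z[11]=1
i=12: min(r-i=2, Z[2]=0)=0; Z[12]=0
i=13: min(r-i=1, Z[3]=0)=0; Z[13]=0
i=14: i≥r, start 0; Z[14]=0
i=15: i≥r, start 0; Z[15]=0
i=16: i≥r, start 0; Z[16]=0
i=17: i≥r, start 0; Z[17]=0
i=18: i≥r, start 0; Z[18]=5 scan→box=[18,23)
i=19: min(r-i=4, Z[1]=1)=1; Z[19]=1
i=20: min(r-i=3, Z[2]=0)=0; Z[20]=0
i=21: min(r-i=2, Z[3]=0)=0; Z[21]=0
i=22: min(r-i=1, Z[4]=0)=0; Z[22]=0
i=23: i≥r, start 0; Z[23]=0

[24, 1, 0, 0, 0, 0, 0, 0, 0, 0, 4, 1, 0, 0, 0, 0, 0, 0, 5, 1, 0, 0, 0, 0]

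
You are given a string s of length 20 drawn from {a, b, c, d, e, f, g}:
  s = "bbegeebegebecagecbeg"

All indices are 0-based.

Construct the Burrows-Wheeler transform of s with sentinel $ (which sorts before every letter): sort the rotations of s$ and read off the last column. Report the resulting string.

rank  rotation               last
    0  $bbegeebegebecagecbeg  g
    1  agecbeg$bbegeebegebec  c
    2  bbegeebegebecagecbeg$  $
    3  becagecbeg$bbegeebege  e
    4  beg$bbegeebegebecagec  c
    5  begebecagecbeg$bbegee  e
    6  begeebegebecagecbeg$b  b
    7  cagecbeg$bbegeebegebe  e
    8  cbeg$bbegeebegebecage  e
    9  ebecagecbeg$bbegeebeg  g
   10  ebegebecagecbeg$bbege  e
   11  ecagecbeg$bbegeebegeb  b
   12  ecbeg$bbegeebegebecag  g
   13  eebegebecagecbeg$bbeg  g
   14  eg$bbegeebegebecagecb  b
   15  egebecagecbeg$bbegeeb  b
   16  egeebegebecagecbeg$bb  b
   17  g$bbegeebegebecagecbe  e
   18  gebecagecbeg$bbegeebe  e
   19  gecbeg$bbegeebegebeca  a
   20  geebegebecagecbeg$bbe  e

gc$ecebeegebggbbbeeae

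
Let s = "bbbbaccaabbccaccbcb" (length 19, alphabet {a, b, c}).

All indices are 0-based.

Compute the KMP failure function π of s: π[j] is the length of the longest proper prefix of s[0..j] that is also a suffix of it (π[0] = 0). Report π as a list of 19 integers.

π[0] = 0
j=1 s[j]='b': π[1]=1 (border 'b')
j=2 s[j]='b': π[2]=2 (border 'bb')
j=3 s[j]='b': π[3]=3 (border 'bbb')
j=4 s[j]='a': k: 3→2→1→0; π[4]=0 (border '')
j=5 s[j]='c': π[5]=0 (border '')
j=6 s[j]='c': π[6]=0 (border '')
j=7 s[j]='a': π[7]=0 (border '')
j=8 s[j]='a': π[8]=0 (border '')
j=9 s[j]='b': π[9]=1 (border 'b')
j=10 s[j]='b': π[10]=2 (border 'bb')
j=11 s[j]='c': k: 2→1→0; π[11]=0 (border '')
j=12 s[j]='c': π[12]=0 (border '')
j=13 s[j]='a': π[13]=0 (border '')
j=14 s[j]='c': π[14]=0 (border '')
j=15 s[j]='c': π[15]=0 (border '')
j=16 s[j]='b': π[16]=1 (border 'b')
j=17 s[j]='c': k: 1→0; π[17]=0 (border '')
j=18 s[j]='b': π[18]=1 (border 'b')

[0, 1, 2, 3, 0, 0, 0, 0, 0, 1, 2, 0, 0, 0, 0, 0, 1, 0, 1]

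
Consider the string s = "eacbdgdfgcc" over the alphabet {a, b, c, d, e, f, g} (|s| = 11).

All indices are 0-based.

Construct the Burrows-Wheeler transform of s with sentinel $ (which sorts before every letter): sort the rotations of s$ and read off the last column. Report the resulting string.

ceccaggb$dfd

rank  rotation      last
    0  $eacbdgdfgcc  c
    1  acbdgdfgcc$e  e
    2  bdgdfgcc$eac  c
    3  c$eacbdgdfgc  c
    4  cbdgdfgcc$ea  a
    5  cc$eacbdgdfg  g
    6  dfgcc$eacbdg  g
    7  dgdfgcc$eacb  b
    8  eacbdgdfgcc$  $
    9  fgcc$eacbdgd  d
   10  gcc$eacbdgdf  f
   11  gdfgcc$eacbd  d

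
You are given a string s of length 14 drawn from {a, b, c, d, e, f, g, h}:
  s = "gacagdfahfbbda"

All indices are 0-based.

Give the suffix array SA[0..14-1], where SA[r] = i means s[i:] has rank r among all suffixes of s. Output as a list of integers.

rank | idx | suffix
   0 |  13 | a
   1 |   1 | acagdfahfbbda
   2 |   3 | agdfahfbbda
   3 |   7 | ahfbbda
   4 |  10 | bbda
   5 |  11 | bda
   6 |   2 | cagdfahfbbda
   7 |  12 | da
   8 |   5 | dfahfbbda
   9 |   6 | fahfbbda
  10 |   9 | fbbda
  11 |   0 | gacagdfahfbbda
  12 |   4 | gdfahfbbda
  13 |   8 | hfbbda

[13, 1, 3, 7, 10, 11, 2, 12, 5, 6, 9, 0, 4, 8]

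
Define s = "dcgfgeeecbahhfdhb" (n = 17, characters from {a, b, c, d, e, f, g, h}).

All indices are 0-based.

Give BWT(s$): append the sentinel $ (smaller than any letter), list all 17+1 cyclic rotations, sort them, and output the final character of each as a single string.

rank  rotation            last
    0  $dcgfgeeecbahhfdhb  b
    1  ahhfdhb$dcgfgeeecb  b
    2  b$dcgfgeeecbahhfdh  h
    3  bahhfdhb$dcgfgeeec  c
    4  cbahhfdhb$dcgfgeee  e
    5  cgfgeeecbahhfdhb$d  d
    6  dcgfgeeecbahhfdhb$  $
    7  dhb$dcgfgeeecbahhf  f
    8  ecbahhfdhb$dcgfgee  e
    9  eecbahhfdhb$dcgfge  e
   10  eeecbahhfdhb$dcgfg  g
   11  fdhb$dcgfgeeecbahh  h
   12  fgeeecbahhfdhb$dcg  g
   13  geeecbahhfdhb$dcgf  f
   14  gfgeeecbahhfdhb$dc  c
   15  hb$dcgfgeeecbahhfd  d
   16  hfdhb$dcgfgeeecbah  h
   17  hhfdhb$dcgfgeeecba  a

bbhced$feeghgfcdha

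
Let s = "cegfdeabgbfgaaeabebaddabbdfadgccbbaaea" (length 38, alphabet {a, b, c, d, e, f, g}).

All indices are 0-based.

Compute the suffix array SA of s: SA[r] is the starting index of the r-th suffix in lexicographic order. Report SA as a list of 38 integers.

rank→(start, suffix):
  0 → (37, 'a')
  1 → (34, 'aaea')
  2 → (12, 'aaeabebaddabbdfadgccbbaaea')
  3 → (22, 'abbdfadgccbbaaea')
  4 → (15, 'abebaddabbdfadgccbbaaea')
  5 → (6, 'abgbfgaaeabebaddabbdfadgccbbaaea')
  6 → (19, 'addabbdfadgccbbaaea')
  7 → (27, 'adgccbbaaea')
  8 → (35, 'aea')
  9 → (13, 'aeabebaddabbdfadgccbbaaea')
  10 → (33, 'baaea')
  11 → (18, 'baddabbdfadgccbbaaea')
  12 → (32, 'bbaaea')
  13 → (23, 'bbdfadgccbbaaea')
  14 → (24, 'bdfadgccbbaaea')
  15 → (16, 'bebaddabbdfadgccbbaaea')
  16 → (9, 'bfgaaeabebaddabbdfadgccbbaaea')
  17 → (7, 'bgbfgaaeabebaddabbdfadgccbbaaea')
  18 → (31, 'cbbaaea')
  19 → (30, 'ccbbaaea')
  20 → (0, 'cegfdeabgbfgaaeabebaddabbdfadgccbbaaea')
  21 → (21, 'dabbdfadgccbbaaea')
  22 → (20, 'ddabbdfadgccbbaaea')
  23 → (4, 'deabgbfgaaeabebaddabbdfadgccbbaaea')
  24 → (25, 'dfadgccbbaaea')
  25 → (28, 'dgccbbaaea')
  26 → (36, 'ea')
  27 → (14, 'eabebaddabbdfadgccbbaaea')
  28 → (5, 'eabgbfgaaeabebaddabbdfadgccbbaaea')
  29 → (17, 'ebaddabbdfadgccbbaaea')
  30 → (1, 'egfdeabgbfgaaeabebaddabbdfadgccbbaaea')
  31 → (26, 'fadgccbbaaea')
  32 → (3, 'fdeabgbfgaaeabebaddabbdfadgccbbaaea')
  33 → (10, 'fgaaeabebaddabbdfadgccbbaaea')
  34 → (11, 'gaaeabebaddabbdfadgccbbaaea')
  35 → (8, 'gbfgaaeabebaddabbdfadgccbbaaea')
  36 → (29, 'gccbbaaea')
  37 → (2, 'gfdeabgbfgaaeabebaddabbdfadgccbbaaea')

[37, 34, 12, 22, 15, 6, 19, 27, 35, 13, 33, 18, 32, 23, 24, 16, 9, 7, 31, 30, 0, 21, 20, 4, 25, 28, 36, 14, 5, 17, 1, 26, 3, 10, 11, 8, 29, 2]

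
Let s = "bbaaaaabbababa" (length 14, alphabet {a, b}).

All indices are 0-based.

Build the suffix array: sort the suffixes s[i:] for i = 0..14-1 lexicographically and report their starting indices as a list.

[13, 2, 3, 4, 5, 11, 9, 6, 12, 1, 10, 8, 0, 7]

rank | idx | suffix
   0 |  13 | a
   1 |   2 | aaaaabbababa
   2 |   3 | aaaabbababa
   3 |   4 | aaabbababa
   4 |   5 | aabbababa
   5 |  11 | aba
   6 |   9 | ababa
   7 |   6 | abbababa
   8 |  12 | ba
   9 |   1 | baaaaabbababa
  10 |  10 | baba
  11 |   8 | bababa
  12 |   0 | bbaaaaabbababa
  13 |   7 | bbababa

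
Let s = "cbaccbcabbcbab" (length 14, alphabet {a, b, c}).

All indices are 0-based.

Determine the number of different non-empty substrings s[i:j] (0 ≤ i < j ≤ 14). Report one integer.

88

rank→(start, suffix):
  0 → (12, 'ab')
  1 → (7, 'abbcbab')
  2 → (2, 'accbcabbcbab')
  3 → (13, 'b')
  4 → (11, 'bab')
  5 → (1, 'baccbcabbcbab')
  6 → (8, 'bbcbab')
  7 → (5, 'bcabbcbab')
  8 → (9, 'bcbab')
  9 → (6, 'cabbcbab')
  10 → (10, 'cbab')
  11 → (0, 'cbaccbcabbcbab')
  12 → (4, 'cbcabbcbab')
  13 → (3, 'ccbcabbcbab')

SA = [12, 7, 2, 13, 11, 1, 8, 5, 9, 6, 10, 0, 4, 3]
[i] adj suffixes → lcp
  [1] 12/7 → 2 ('ab')
  [2] 7/2 → 1 ('a')
  [3] 2/13 → 0 ('')
  [4] 13/11 → 1 ('b')
  [5] 11/1 → 2 ('ba')
  [6] 1/8 → 1 ('b')
  [7] 8/5 → 1 ('b')
  [8] 5/9 → 2 ('bc')
  [9] 9/6 → 0 ('')
  [10] 6/10 → 1 ('c')
  [11] 10/0 → 3 ('cba')
  [12] 0/4 → 2 ('cb')
  [13] 4/3 → 1 ('c')

n(n+1)/2 = 14·15/2 = 105
Σ LCP = 0 + 2 + 1 + 0 + 1 + 2 + 1 + 1 + 2 + 0 + 1 + 3 + 2 + 1 = 17
distinct = 105 − 17 = 88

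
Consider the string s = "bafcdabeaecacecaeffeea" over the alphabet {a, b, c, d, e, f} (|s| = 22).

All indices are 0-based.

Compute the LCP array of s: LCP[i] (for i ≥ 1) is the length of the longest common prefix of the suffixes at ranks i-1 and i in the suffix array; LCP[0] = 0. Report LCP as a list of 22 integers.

[0, 1, 1, 1, 2, 1, 0, 1, 0, 2, 1, 1, 0, 0, 2, 1, 3, 1, 1, 0, 1, 1]

rank | idx | suffix
   0 |  21 | a
   1 |   5 | abeaecacecaeffeea
   2 |  11 | acecaeffeea
   3 |   8 | aecacecaeffeea
   4 |  15 | aeffeea
   5 |   1 | afcdabeaecacecaeffeea
   6 |   0 | bafcdabeaecacecaeffeea
   7 |   6 | beaecacecaeffeea
   8 |  10 | cacecaeffeea
   9 |  14 | caeffeea
  10 |   3 | cdabeaecacecaeffeea
  11 |  12 | cecaeffeea
  12 |   4 | dabeaecacecaeffeea
  13 |  20 | ea
  14 |   7 | eaecacecaeffeea
  15 |   9 | ecacecaeffeea
  16 |  13 | ecaeffeea
  17 |  19 | eea
  18 |  16 | effeea
  19 |   2 | fcdabeaecacecaeffeea
  20 |  18 | feea
  21 |  17 | ffeea

SA = [21, 5, 11, 8, 15, 1, 0, 6, 10, 14, 3, 12, 4, 20, 7, 9, 13, 19, 16, 2, 18, 17]
rank  pair      lcp
   1  s[21:],s[5:]  1  'a'
   2  s[5:],s[11:]  1  'a'
   3  s[11:],s[8:]  1  'a'
   4  s[8:],s[15:]  2  'ae'
   5  s[15:],s[1:]  1  'a'
   6  s[1:],s[0:]  0  ''
   7  s[0:],s[6:]  1  'b'
   8  s[6:],s[10:]  0  ''
   9  s[10:],s[14:]  2  'ca'
  10  s[14:],s[3:]  1  'c'
  11  s[3:],s[12:]  1  'c'
  12  s[12:],s[4:]  0  ''
  13  s[4:],s[20:]  0  ''
  14  s[20:],s[7:]  2  'ea'
  15  s[7:],s[9:]  1  'e'
  16  s[9:],s[13:]  3  'eca'
  17  s[13:],s[19:]  1  'e'
  18  s[19:],s[16:]  1  'e'
  19  s[16:],s[2:]  0  ''
  20  s[2:],s[18:]  1  'f'
  21  s[18:],s[17:]  1  'f'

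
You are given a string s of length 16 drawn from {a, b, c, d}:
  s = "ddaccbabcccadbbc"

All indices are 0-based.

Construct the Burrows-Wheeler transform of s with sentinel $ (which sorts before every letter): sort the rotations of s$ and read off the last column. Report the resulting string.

rank  rotation           last
    0  $ddaccbabcccadbbc  c
    1  abcccadbbc$ddaccb  b
    2  accbabcccadbbc$dd  d
    3  adbbc$ddaccbabccc  c
    4  babcccadbbc$ddacc  c
    5  bbc$ddaccbabcccad  d
    6  bc$ddaccbabcccadb  b
    7  bcccadbbc$ddaccba  a
    8  c$ddaccbabcccadbb  b
    9  cadbbc$ddaccbabcc  c
   10  cbabcccadbbc$ddac  c
   11  ccadbbc$ddaccbabc  c
   12  ccbabcccadbbc$dda  a
   13  cccadbbc$ddaccbab  b
   14  daccbabcccadbbc$d  d
   15  dbbc$ddaccbabccca  a
   16  ddaccbabcccadbbc$  $

cbdccdbabcccabda$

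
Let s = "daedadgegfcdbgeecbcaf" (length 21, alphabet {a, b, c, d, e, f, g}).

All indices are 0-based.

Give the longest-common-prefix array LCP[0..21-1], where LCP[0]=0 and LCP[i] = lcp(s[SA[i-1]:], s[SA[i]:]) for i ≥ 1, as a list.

[0, 1, 1, 0, 1, 0, 1, 1, 0, 2, 1, 1, 0, 1, 1, 1, 0, 1, 0, 2, 1]

sorted suffixes:
  #0 SA[0]=4  'adgegfcdbgeecbcaf'
  #1 SA[1]=1  'aedadgegfcdbgeecbcaf'
  #2 SA[2]=19  'af'
  #3 SA[3]=17  'bcaf'
  #4 SA[4]=12  'bgeecbcaf'
  #5 SA[5]=18  'caf'
  #6 SA[6]=16  'cbcaf'
  #7 SA[7]=10  'cdbgeecbcaf'
  #8 SA[8]=3  'dadgegfcdbgeecbcaf'
  #9 SA[9]=0  'daedadgegfcdbgeecbcaf'
  #10 SA[10]=11  'dbgeecbcaf'
  #11 SA[11]=5  'dgegfcdbgeecbcaf'
  #12 SA[12]=15  'ecbcaf'
  #13 SA[13]=2  'edadgegfcdbgeecbcaf'
  #14 SA[14]=14  'eecbcaf'
  #15 SA[15]=7  'egfcdbgeecbcaf'
  #16 SA[16]=20  'f'
  #17 SA[17]=9  'fcdbgeecbcaf'
  #18 SA[18]=13  'geecbcaf'
  #19 SA[19]=6  'gegfcdbgeecbcaf'
  #20 SA[20]=8  'gfcdbgeecbcaf'

SA = [4, 1, 19, 17, 12, 18, 16, 10, 3, 0, 11, 5, 15, 2, 14, 7, 20, 9, 13, 6, 8]
i: (SA[i-1],SA[i]) lcp shared
  1: (4,1) 1 'a'
  2: (1,19) 1 'a'
  3: (19,17) 0 ''
  4: (17,12) 1 'b'
  5: (12,18) 0 ''
  6: (18,16) 1 'c'
  7: (16,10) 1 'c'
  8: (10,3) 0 ''
  9: (3,0) 2 'da'
  10: (0,11) 1 'd'
  11: (11,5) 1 'd'
  12: (5,15) 0 ''
  13: (15,2) 1 'e'
  14: (2,14) 1 'e'
  15: (14,7) 1 'e'
  16: (7,20) 0 ''
  17: (20,9) 1 'f'
  18: (9,13) 0 ''
  19: (13,6) 2 'ge'
  20: (6,8) 1 'g'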